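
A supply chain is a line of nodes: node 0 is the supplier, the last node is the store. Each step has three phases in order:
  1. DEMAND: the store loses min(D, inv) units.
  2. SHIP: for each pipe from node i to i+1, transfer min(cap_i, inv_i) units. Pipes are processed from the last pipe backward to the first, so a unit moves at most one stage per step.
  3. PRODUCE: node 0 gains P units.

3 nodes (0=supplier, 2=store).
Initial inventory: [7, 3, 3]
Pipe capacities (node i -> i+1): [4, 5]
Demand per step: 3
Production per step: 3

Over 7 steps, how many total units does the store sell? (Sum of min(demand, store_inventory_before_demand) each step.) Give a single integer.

Step 1: sold=3 (running total=3) -> [6 4 3]
Step 2: sold=3 (running total=6) -> [5 4 4]
Step 3: sold=3 (running total=9) -> [4 4 5]
Step 4: sold=3 (running total=12) -> [3 4 6]
Step 5: sold=3 (running total=15) -> [3 3 7]
Step 6: sold=3 (running total=18) -> [3 3 7]
Step 7: sold=3 (running total=21) -> [3 3 7]

Answer: 21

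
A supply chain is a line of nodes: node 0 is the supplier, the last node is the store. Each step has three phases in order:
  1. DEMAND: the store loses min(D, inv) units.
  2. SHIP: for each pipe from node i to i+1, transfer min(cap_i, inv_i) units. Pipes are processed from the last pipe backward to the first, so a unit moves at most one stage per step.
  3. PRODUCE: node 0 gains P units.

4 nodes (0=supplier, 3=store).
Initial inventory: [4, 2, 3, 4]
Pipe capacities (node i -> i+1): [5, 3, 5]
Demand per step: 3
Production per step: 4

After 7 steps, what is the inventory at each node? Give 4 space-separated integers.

Step 1: demand=3,sold=3 ship[2->3]=3 ship[1->2]=2 ship[0->1]=4 prod=4 -> inv=[4 4 2 4]
Step 2: demand=3,sold=3 ship[2->3]=2 ship[1->2]=3 ship[0->1]=4 prod=4 -> inv=[4 5 3 3]
Step 3: demand=3,sold=3 ship[2->3]=3 ship[1->2]=3 ship[0->1]=4 prod=4 -> inv=[4 6 3 3]
Step 4: demand=3,sold=3 ship[2->3]=3 ship[1->2]=3 ship[0->1]=4 prod=4 -> inv=[4 7 3 3]
Step 5: demand=3,sold=3 ship[2->3]=3 ship[1->2]=3 ship[0->1]=4 prod=4 -> inv=[4 8 3 3]
Step 6: demand=3,sold=3 ship[2->3]=3 ship[1->2]=3 ship[0->1]=4 prod=4 -> inv=[4 9 3 3]
Step 7: demand=3,sold=3 ship[2->3]=3 ship[1->2]=3 ship[0->1]=4 prod=4 -> inv=[4 10 3 3]

4 10 3 3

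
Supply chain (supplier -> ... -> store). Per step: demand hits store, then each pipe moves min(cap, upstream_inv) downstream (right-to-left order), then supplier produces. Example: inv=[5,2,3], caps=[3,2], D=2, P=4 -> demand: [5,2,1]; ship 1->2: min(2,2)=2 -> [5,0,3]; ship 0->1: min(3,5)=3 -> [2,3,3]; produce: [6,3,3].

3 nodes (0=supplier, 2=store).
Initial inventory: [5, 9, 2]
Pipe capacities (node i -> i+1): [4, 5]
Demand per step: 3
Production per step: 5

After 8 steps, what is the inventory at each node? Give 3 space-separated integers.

Step 1: demand=3,sold=2 ship[1->2]=5 ship[0->1]=4 prod=5 -> inv=[6 8 5]
Step 2: demand=3,sold=3 ship[1->2]=5 ship[0->1]=4 prod=5 -> inv=[7 7 7]
Step 3: demand=3,sold=3 ship[1->2]=5 ship[0->1]=4 prod=5 -> inv=[8 6 9]
Step 4: demand=3,sold=3 ship[1->2]=5 ship[0->1]=4 prod=5 -> inv=[9 5 11]
Step 5: demand=3,sold=3 ship[1->2]=5 ship[0->1]=4 prod=5 -> inv=[10 4 13]
Step 6: demand=3,sold=3 ship[1->2]=4 ship[0->1]=4 prod=5 -> inv=[11 4 14]
Step 7: demand=3,sold=3 ship[1->2]=4 ship[0->1]=4 prod=5 -> inv=[12 4 15]
Step 8: demand=3,sold=3 ship[1->2]=4 ship[0->1]=4 prod=5 -> inv=[13 4 16]

13 4 16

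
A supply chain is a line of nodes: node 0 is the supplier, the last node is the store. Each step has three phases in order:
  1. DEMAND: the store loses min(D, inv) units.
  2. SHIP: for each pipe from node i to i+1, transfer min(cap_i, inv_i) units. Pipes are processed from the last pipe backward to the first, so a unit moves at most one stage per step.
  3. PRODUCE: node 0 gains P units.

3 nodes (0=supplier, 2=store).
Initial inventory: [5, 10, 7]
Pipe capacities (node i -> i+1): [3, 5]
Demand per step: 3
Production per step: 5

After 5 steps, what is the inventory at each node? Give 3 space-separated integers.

Step 1: demand=3,sold=3 ship[1->2]=5 ship[0->1]=3 prod=5 -> inv=[7 8 9]
Step 2: demand=3,sold=3 ship[1->2]=5 ship[0->1]=3 prod=5 -> inv=[9 6 11]
Step 3: demand=3,sold=3 ship[1->2]=5 ship[0->1]=3 prod=5 -> inv=[11 4 13]
Step 4: demand=3,sold=3 ship[1->2]=4 ship[0->1]=3 prod=5 -> inv=[13 3 14]
Step 5: demand=3,sold=3 ship[1->2]=3 ship[0->1]=3 prod=5 -> inv=[15 3 14]

15 3 14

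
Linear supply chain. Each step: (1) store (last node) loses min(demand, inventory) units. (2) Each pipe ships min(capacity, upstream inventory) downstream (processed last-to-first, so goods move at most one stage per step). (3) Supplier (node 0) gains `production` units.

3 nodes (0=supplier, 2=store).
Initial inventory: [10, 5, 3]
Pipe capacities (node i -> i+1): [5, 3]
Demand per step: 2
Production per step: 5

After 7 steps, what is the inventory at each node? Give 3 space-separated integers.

Step 1: demand=2,sold=2 ship[1->2]=3 ship[0->1]=5 prod=5 -> inv=[10 7 4]
Step 2: demand=2,sold=2 ship[1->2]=3 ship[0->1]=5 prod=5 -> inv=[10 9 5]
Step 3: demand=2,sold=2 ship[1->2]=3 ship[0->1]=5 prod=5 -> inv=[10 11 6]
Step 4: demand=2,sold=2 ship[1->2]=3 ship[0->1]=5 prod=5 -> inv=[10 13 7]
Step 5: demand=2,sold=2 ship[1->2]=3 ship[0->1]=5 prod=5 -> inv=[10 15 8]
Step 6: demand=2,sold=2 ship[1->2]=3 ship[0->1]=5 prod=5 -> inv=[10 17 9]
Step 7: demand=2,sold=2 ship[1->2]=3 ship[0->1]=5 prod=5 -> inv=[10 19 10]

10 19 10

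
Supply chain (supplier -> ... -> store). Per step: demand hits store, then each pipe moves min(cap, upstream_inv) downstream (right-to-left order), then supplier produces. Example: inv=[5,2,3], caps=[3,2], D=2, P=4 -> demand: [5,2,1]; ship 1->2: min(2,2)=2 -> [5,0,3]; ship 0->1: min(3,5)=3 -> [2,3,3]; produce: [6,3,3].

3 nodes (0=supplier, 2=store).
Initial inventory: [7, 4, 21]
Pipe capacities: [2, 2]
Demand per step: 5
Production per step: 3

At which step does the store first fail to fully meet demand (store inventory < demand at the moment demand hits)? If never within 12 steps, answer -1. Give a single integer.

Step 1: demand=5,sold=5 ship[1->2]=2 ship[0->1]=2 prod=3 -> [8 4 18]
Step 2: demand=5,sold=5 ship[1->2]=2 ship[0->1]=2 prod=3 -> [9 4 15]
Step 3: demand=5,sold=5 ship[1->2]=2 ship[0->1]=2 prod=3 -> [10 4 12]
Step 4: demand=5,sold=5 ship[1->2]=2 ship[0->1]=2 prod=3 -> [11 4 9]
Step 5: demand=5,sold=5 ship[1->2]=2 ship[0->1]=2 prod=3 -> [12 4 6]
Step 6: demand=5,sold=5 ship[1->2]=2 ship[0->1]=2 prod=3 -> [13 4 3]
Step 7: demand=5,sold=3 ship[1->2]=2 ship[0->1]=2 prod=3 -> [14 4 2]
Step 8: demand=5,sold=2 ship[1->2]=2 ship[0->1]=2 prod=3 -> [15 4 2]
Step 9: demand=5,sold=2 ship[1->2]=2 ship[0->1]=2 prod=3 -> [16 4 2]
Step 10: demand=5,sold=2 ship[1->2]=2 ship[0->1]=2 prod=3 -> [17 4 2]
Step 11: demand=5,sold=2 ship[1->2]=2 ship[0->1]=2 prod=3 -> [18 4 2]
Step 12: demand=5,sold=2 ship[1->2]=2 ship[0->1]=2 prod=3 -> [19 4 2]
First stockout at step 7

7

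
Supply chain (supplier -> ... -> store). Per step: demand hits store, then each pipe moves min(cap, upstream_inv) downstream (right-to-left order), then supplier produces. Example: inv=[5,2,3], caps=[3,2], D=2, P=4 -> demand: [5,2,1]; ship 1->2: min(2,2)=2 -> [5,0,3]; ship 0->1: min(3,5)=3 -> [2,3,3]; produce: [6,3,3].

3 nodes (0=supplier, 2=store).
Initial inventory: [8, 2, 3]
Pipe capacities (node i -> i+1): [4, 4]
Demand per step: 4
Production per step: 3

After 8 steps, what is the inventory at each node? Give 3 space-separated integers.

Step 1: demand=4,sold=3 ship[1->2]=2 ship[0->1]=4 prod=3 -> inv=[7 4 2]
Step 2: demand=4,sold=2 ship[1->2]=4 ship[0->1]=4 prod=3 -> inv=[6 4 4]
Step 3: demand=4,sold=4 ship[1->2]=4 ship[0->1]=4 prod=3 -> inv=[5 4 4]
Step 4: demand=4,sold=4 ship[1->2]=4 ship[0->1]=4 prod=3 -> inv=[4 4 4]
Step 5: demand=4,sold=4 ship[1->2]=4 ship[0->1]=4 prod=3 -> inv=[3 4 4]
Step 6: demand=4,sold=4 ship[1->2]=4 ship[0->1]=3 prod=3 -> inv=[3 3 4]
Step 7: demand=4,sold=4 ship[1->2]=3 ship[0->1]=3 prod=3 -> inv=[3 3 3]
Step 8: demand=4,sold=3 ship[1->2]=3 ship[0->1]=3 prod=3 -> inv=[3 3 3]

3 3 3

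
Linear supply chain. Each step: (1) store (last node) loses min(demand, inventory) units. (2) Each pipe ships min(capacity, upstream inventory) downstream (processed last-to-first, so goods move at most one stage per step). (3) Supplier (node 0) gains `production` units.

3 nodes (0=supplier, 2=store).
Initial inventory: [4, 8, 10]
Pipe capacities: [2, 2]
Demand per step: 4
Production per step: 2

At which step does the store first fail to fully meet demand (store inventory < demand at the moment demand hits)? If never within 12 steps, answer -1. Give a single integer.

Step 1: demand=4,sold=4 ship[1->2]=2 ship[0->1]=2 prod=2 -> [4 8 8]
Step 2: demand=4,sold=4 ship[1->2]=2 ship[0->1]=2 prod=2 -> [4 8 6]
Step 3: demand=4,sold=4 ship[1->2]=2 ship[0->1]=2 prod=2 -> [4 8 4]
Step 4: demand=4,sold=4 ship[1->2]=2 ship[0->1]=2 prod=2 -> [4 8 2]
Step 5: demand=4,sold=2 ship[1->2]=2 ship[0->1]=2 prod=2 -> [4 8 2]
Step 6: demand=4,sold=2 ship[1->2]=2 ship[0->1]=2 prod=2 -> [4 8 2]
Step 7: demand=4,sold=2 ship[1->2]=2 ship[0->1]=2 prod=2 -> [4 8 2]
Step 8: demand=4,sold=2 ship[1->2]=2 ship[0->1]=2 prod=2 -> [4 8 2]
Step 9: demand=4,sold=2 ship[1->2]=2 ship[0->1]=2 prod=2 -> [4 8 2]
Step 10: demand=4,sold=2 ship[1->2]=2 ship[0->1]=2 prod=2 -> [4 8 2]
Step 11: demand=4,sold=2 ship[1->2]=2 ship[0->1]=2 prod=2 -> [4 8 2]
Step 12: demand=4,sold=2 ship[1->2]=2 ship[0->1]=2 prod=2 -> [4 8 2]
First stockout at step 5

5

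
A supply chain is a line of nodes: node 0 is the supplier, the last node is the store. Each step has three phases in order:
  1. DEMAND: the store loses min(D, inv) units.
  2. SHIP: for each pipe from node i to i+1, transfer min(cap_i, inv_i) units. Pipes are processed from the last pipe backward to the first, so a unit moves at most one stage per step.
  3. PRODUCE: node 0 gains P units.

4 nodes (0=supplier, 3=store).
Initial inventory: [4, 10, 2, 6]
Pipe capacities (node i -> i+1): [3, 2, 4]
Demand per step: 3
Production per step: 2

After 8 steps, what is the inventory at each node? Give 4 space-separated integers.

Step 1: demand=3,sold=3 ship[2->3]=2 ship[1->2]=2 ship[0->1]=3 prod=2 -> inv=[3 11 2 5]
Step 2: demand=3,sold=3 ship[2->3]=2 ship[1->2]=2 ship[0->1]=3 prod=2 -> inv=[2 12 2 4]
Step 3: demand=3,sold=3 ship[2->3]=2 ship[1->2]=2 ship[0->1]=2 prod=2 -> inv=[2 12 2 3]
Step 4: demand=3,sold=3 ship[2->3]=2 ship[1->2]=2 ship[0->1]=2 prod=2 -> inv=[2 12 2 2]
Step 5: demand=3,sold=2 ship[2->3]=2 ship[1->2]=2 ship[0->1]=2 prod=2 -> inv=[2 12 2 2]
Step 6: demand=3,sold=2 ship[2->3]=2 ship[1->2]=2 ship[0->1]=2 prod=2 -> inv=[2 12 2 2]
Step 7: demand=3,sold=2 ship[2->3]=2 ship[1->2]=2 ship[0->1]=2 prod=2 -> inv=[2 12 2 2]
Step 8: demand=3,sold=2 ship[2->3]=2 ship[1->2]=2 ship[0->1]=2 prod=2 -> inv=[2 12 2 2]

2 12 2 2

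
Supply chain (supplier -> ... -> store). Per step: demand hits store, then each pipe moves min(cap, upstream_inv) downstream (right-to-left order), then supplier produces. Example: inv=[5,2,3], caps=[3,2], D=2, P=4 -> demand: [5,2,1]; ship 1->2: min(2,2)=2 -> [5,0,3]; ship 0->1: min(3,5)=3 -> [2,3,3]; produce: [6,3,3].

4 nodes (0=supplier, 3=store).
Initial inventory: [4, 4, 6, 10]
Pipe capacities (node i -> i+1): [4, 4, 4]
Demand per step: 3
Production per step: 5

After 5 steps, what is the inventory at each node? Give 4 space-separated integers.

Step 1: demand=3,sold=3 ship[2->3]=4 ship[1->2]=4 ship[0->1]=4 prod=5 -> inv=[5 4 6 11]
Step 2: demand=3,sold=3 ship[2->3]=4 ship[1->2]=4 ship[0->1]=4 prod=5 -> inv=[6 4 6 12]
Step 3: demand=3,sold=3 ship[2->3]=4 ship[1->2]=4 ship[0->1]=4 prod=5 -> inv=[7 4 6 13]
Step 4: demand=3,sold=3 ship[2->3]=4 ship[1->2]=4 ship[0->1]=4 prod=5 -> inv=[8 4 6 14]
Step 5: demand=3,sold=3 ship[2->3]=4 ship[1->2]=4 ship[0->1]=4 prod=5 -> inv=[9 4 6 15]

9 4 6 15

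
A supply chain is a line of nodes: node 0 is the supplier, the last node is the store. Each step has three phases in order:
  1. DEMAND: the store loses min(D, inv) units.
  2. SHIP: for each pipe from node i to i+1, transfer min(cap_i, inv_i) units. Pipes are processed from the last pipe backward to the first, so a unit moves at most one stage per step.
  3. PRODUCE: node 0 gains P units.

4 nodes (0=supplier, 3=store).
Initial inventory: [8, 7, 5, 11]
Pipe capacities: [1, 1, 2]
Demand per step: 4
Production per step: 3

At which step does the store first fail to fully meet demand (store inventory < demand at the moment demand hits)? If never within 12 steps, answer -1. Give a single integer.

Step 1: demand=4,sold=4 ship[2->3]=2 ship[1->2]=1 ship[0->1]=1 prod=3 -> [10 7 4 9]
Step 2: demand=4,sold=4 ship[2->3]=2 ship[1->2]=1 ship[0->1]=1 prod=3 -> [12 7 3 7]
Step 3: demand=4,sold=4 ship[2->3]=2 ship[1->2]=1 ship[0->1]=1 prod=3 -> [14 7 2 5]
Step 4: demand=4,sold=4 ship[2->3]=2 ship[1->2]=1 ship[0->1]=1 prod=3 -> [16 7 1 3]
Step 5: demand=4,sold=3 ship[2->3]=1 ship[1->2]=1 ship[0->1]=1 prod=3 -> [18 7 1 1]
Step 6: demand=4,sold=1 ship[2->3]=1 ship[1->2]=1 ship[0->1]=1 prod=3 -> [20 7 1 1]
Step 7: demand=4,sold=1 ship[2->3]=1 ship[1->2]=1 ship[0->1]=1 prod=3 -> [22 7 1 1]
Step 8: demand=4,sold=1 ship[2->3]=1 ship[1->2]=1 ship[0->1]=1 prod=3 -> [24 7 1 1]
Step 9: demand=4,sold=1 ship[2->3]=1 ship[1->2]=1 ship[0->1]=1 prod=3 -> [26 7 1 1]
Step 10: demand=4,sold=1 ship[2->3]=1 ship[1->2]=1 ship[0->1]=1 prod=3 -> [28 7 1 1]
Step 11: demand=4,sold=1 ship[2->3]=1 ship[1->2]=1 ship[0->1]=1 prod=3 -> [30 7 1 1]
Step 12: demand=4,sold=1 ship[2->3]=1 ship[1->2]=1 ship[0->1]=1 prod=3 -> [32 7 1 1]
First stockout at step 5

5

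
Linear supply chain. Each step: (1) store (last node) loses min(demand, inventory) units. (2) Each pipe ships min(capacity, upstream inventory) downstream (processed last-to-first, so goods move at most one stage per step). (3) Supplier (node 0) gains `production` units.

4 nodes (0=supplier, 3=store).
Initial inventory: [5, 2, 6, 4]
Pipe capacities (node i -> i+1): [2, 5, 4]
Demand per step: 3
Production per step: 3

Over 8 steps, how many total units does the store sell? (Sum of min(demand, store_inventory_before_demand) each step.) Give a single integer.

Answer: 22

Derivation:
Step 1: sold=3 (running total=3) -> [6 2 4 5]
Step 2: sold=3 (running total=6) -> [7 2 2 6]
Step 3: sold=3 (running total=9) -> [8 2 2 5]
Step 4: sold=3 (running total=12) -> [9 2 2 4]
Step 5: sold=3 (running total=15) -> [10 2 2 3]
Step 6: sold=3 (running total=18) -> [11 2 2 2]
Step 7: sold=2 (running total=20) -> [12 2 2 2]
Step 8: sold=2 (running total=22) -> [13 2 2 2]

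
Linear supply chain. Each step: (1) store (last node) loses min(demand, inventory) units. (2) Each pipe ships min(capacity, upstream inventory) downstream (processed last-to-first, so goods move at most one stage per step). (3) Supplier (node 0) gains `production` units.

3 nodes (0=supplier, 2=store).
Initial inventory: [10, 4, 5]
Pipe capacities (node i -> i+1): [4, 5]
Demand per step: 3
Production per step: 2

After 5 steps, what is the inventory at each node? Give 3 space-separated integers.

Step 1: demand=3,sold=3 ship[1->2]=4 ship[0->1]=4 prod=2 -> inv=[8 4 6]
Step 2: demand=3,sold=3 ship[1->2]=4 ship[0->1]=4 prod=2 -> inv=[6 4 7]
Step 3: demand=3,sold=3 ship[1->2]=4 ship[0->1]=4 prod=2 -> inv=[4 4 8]
Step 4: demand=3,sold=3 ship[1->2]=4 ship[0->1]=4 prod=2 -> inv=[2 4 9]
Step 5: demand=3,sold=3 ship[1->2]=4 ship[0->1]=2 prod=2 -> inv=[2 2 10]

2 2 10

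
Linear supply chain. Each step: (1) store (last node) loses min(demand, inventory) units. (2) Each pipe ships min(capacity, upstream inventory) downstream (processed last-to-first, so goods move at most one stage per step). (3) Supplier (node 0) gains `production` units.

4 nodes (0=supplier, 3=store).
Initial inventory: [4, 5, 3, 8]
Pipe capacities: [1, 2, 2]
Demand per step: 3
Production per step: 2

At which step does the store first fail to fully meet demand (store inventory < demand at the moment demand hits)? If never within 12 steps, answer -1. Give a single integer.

Step 1: demand=3,sold=3 ship[2->3]=2 ship[1->2]=2 ship[0->1]=1 prod=2 -> [5 4 3 7]
Step 2: demand=3,sold=3 ship[2->3]=2 ship[1->2]=2 ship[0->1]=1 prod=2 -> [6 3 3 6]
Step 3: demand=3,sold=3 ship[2->3]=2 ship[1->2]=2 ship[0->1]=1 prod=2 -> [7 2 3 5]
Step 4: demand=3,sold=3 ship[2->3]=2 ship[1->2]=2 ship[0->1]=1 prod=2 -> [8 1 3 4]
Step 5: demand=3,sold=3 ship[2->3]=2 ship[1->2]=1 ship[0->1]=1 prod=2 -> [9 1 2 3]
Step 6: demand=3,sold=3 ship[2->3]=2 ship[1->2]=1 ship[0->1]=1 prod=2 -> [10 1 1 2]
Step 7: demand=3,sold=2 ship[2->3]=1 ship[1->2]=1 ship[0->1]=1 prod=2 -> [11 1 1 1]
Step 8: demand=3,sold=1 ship[2->3]=1 ship[1->2]=1 ship[0->1]=1 prod=2 -> [12 1 1 1]
Step 9: demand=3,sold=1 ship[2->3]=1 ship[1->2]=1 ship[0->1]=1 prod=2 -> [13 1 1 1]
Step 10: demand=3,sold=1 ship[2->3]=1 ship[1->2]=1 ship[0->1]=1 prod=2 -> [14 1 1 1]
Step 11: demand=3,sold=1 ship[2->3]=1 ship[1->2]=1 ship[0->1]=1 prod=2 -> [15 1 1 1]
Step 12: demand=3,sold=1 ship[2->3]=1 ship[1->2]=1 ship[0->1]=1 prod=2 -> [16 1 1 1]
First stockout at step 7

7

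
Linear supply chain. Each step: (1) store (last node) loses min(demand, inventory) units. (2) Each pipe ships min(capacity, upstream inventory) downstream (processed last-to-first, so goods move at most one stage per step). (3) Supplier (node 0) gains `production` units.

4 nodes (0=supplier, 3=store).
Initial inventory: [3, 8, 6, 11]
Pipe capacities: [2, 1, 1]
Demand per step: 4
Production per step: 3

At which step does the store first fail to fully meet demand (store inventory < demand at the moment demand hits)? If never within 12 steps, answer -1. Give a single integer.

Step 1: demand=4,sold=4 ship[2->3]=1 ship[1->2]=1 ship[0->1]=2 prod=3 -> [4 9 6 8]
Step 2: demand=4,sold=4 ship[2->3]=1 ship[1->2]=1 ship[0->1]=2 prod=3 -> [5 10 6 5]
Step 3: demand=4,sold=4 ship[2->3]=1 ship[1->2]=1 ship[0->1]=2 prod=3 -> [6 11 6 2]
Step 4: demand=4,sold=2 ship[2->3]=1 ship[1->2]=1 ship[0->1]=2 prod=3 -> [7 12 6 1]
Step 5: demand=4,sold=1 ship[2->3]=1 ship[1->2]=1 ship[0->1]=2 prod=3 -> [8 13 6 1]
Step 6: demand=4,sold=1 ship[2->3]=1 ship[1->2]=1 ship[0->1]=2 prod=3 -> [9 14 6 1]
Step 7: demand=4,sold=1 ship[2->3]=1 ship[1->2]=1 ship[0->1]=2 prod=3 -> [10 15 6 1]
Step 8: demand=4,sold=1 ship[2->3]=1 ship[1->2]=1 ship[0->1]=2 prod=3 -> [11 16 6 1]
Step 9: demand=4,sold=1 ship[2->3]=1 ship[1->2]=1 ship[0->1]=2 prod=3 -> [12 17 6 1]
Step 10: demand=4,sold=1 ship[2->3]=1 ship[1->2]=1 ship[0->1]=2 prod=3 -> [13 18 6 1]
Step 11: demand=4,sold=1 ship[2->3]=1 ship[1->2]=1 ship[0->1]=2 prod=3 -> [14 19 6 1]
Step 12: demand=4,sold=1 ship[2->3]=1 ship[1->2]=1 ship[0->1]=2 prod=3 -> [15 20 6 1]
First stockout at step 4

4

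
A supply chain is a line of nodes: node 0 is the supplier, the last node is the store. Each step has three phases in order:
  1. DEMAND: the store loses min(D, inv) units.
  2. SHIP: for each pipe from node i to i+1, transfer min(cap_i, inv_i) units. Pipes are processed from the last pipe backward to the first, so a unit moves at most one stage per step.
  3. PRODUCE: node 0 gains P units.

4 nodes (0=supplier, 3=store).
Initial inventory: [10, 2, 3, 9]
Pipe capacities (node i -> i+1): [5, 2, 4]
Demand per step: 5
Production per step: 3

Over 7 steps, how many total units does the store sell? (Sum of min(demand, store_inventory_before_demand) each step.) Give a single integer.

Answer: 22

Derivation:
Step 1: sold=5 (running total=5) -> [8 5 2 7]
Step 2: sold=5 (running total=10) -> [6 8 2 4]
Step 3: sold=4 (running total=14) -> [4 11 2 2]
Step 4: sold=2 (running total=16) -> [3 13 2 2]
Step 5: sold=2 (running total=18) -> [3 14 2 2]
Step 6: sold=2 (running total=20) -> [3 15 2 2]
Step 7: sold=2 (running total=22) -> [3 16 2 2]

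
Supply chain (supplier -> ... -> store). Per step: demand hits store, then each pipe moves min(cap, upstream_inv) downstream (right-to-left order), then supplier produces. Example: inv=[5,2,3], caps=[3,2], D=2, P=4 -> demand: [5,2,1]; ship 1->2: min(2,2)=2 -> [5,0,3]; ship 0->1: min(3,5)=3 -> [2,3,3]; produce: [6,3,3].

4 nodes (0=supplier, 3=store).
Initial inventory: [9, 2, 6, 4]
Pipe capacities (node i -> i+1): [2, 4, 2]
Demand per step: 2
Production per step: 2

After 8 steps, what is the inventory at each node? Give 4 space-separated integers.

Step 1: demand=2,sold=2 ship[2->3]=2 ship[1->2]=2 ship[0->1]=2 prod=2 -> inv=[9 2 6 4]
Step 2: demand=2,sold=2 ship[2->3]=2 ship[1->2]=2 ship[0->1]=2 prod=2 -> inv=[9 2 6 4]
Step 3: demand=2,sold=2 ship[2->3]=2 ship[1->2]=2 ship[0->1]=2 prod=2 -> inv=[9 2 6 4]
Step 4: demand=2,sold=2 ship[2->3]=2 ship[1->2]=2 ship[0->1]=2 prod=2 -> inv=[9 2 6 4]
Step 5: demand=2,sold=2 ship[2->3]=2 ship[1->2]=2 ship[0->1]=2 prod=2 -> inv=[9 2 6 4]
Step 6: demand=2,sold=2 ship[2->3]=2 ship[1->2]=2 ship[0->1]=2 prod=2 -> inv=[9 2 6 4]
Step 7: demand=2,sold=2 ship[2->3]=2 ship[1->2]=2 ship[0->1]=2 prod=2 -> inv=[9 2 6 4]
Step 8: demand=2,sold=2 ship[2->3]=2 ship[1->2]=2 ship[0->1]=2 prod=2 -> inv=[9 2 6 4]

9 2 6 4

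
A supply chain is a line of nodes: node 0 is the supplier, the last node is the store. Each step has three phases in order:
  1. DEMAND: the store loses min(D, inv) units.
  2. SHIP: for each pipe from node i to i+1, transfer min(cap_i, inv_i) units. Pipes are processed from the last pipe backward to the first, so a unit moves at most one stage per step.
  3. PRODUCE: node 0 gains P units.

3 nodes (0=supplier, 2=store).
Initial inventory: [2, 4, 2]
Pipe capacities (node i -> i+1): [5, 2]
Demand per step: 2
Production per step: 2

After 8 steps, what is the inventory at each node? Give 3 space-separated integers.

Step 1: demand=2,sold=2 ship[1->2]=2 ship[0->1]=2 prod=2 -> inv=[2 4 2]
Step 2: demand=2,sold=2 ship[1->2]=2 ship[0->1]=2 prod=2 -> inv=[2 4 2]
Step 3: demand=2,sold=2 ship[1->2]=2 ship[0->1]=2 prod=2 -> inv=[2 4 2]
Step 4: demand=2,sold=2 ship[1->2]=2 ship[0->1]=2 prod=2 -> inv=[2 4 2]
Step 5: demand=2,sold=2 ship[1->2]=2 ship[0->1]=2 prod=2 -> inv=[2 4 2]
Step 6: demand=2,sold=2 ship[1->2]=2 ship[0->1]=2 prod=2 -> inv=[2 4 2]
Step 7: demand=2,sold=2 ship[1->2]=2 ship[0->1]=2 prod=2 -> inv=[2 4 2]
Step 8: demand=2,sold=2 ship[1->2]=2 ship[0->1]=2 prod=2 -> inv=[2 4 2]

2 4 2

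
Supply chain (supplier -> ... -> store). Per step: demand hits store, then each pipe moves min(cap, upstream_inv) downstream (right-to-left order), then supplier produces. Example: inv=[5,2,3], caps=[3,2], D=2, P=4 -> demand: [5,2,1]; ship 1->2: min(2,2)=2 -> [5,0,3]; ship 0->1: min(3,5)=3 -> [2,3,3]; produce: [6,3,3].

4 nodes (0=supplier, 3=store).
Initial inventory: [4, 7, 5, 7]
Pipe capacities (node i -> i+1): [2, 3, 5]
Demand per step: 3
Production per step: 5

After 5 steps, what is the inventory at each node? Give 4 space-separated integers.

Step 1: demand=3,sold=3 ship[2->3]=5 ship[1->2]=3 ship[0->1]=2 prod=5 -> inv=[7 6 3 9]
Step 2: demand=3,sold=3 ship[2->3]=3 ship[1->2]=3 ship[0->1]=2 prod=5 -> inv=[10 5 3 9]
Step 3: demand=3,sold=3 ship[2->3]=3 ship[1->2]=3 ship[0->1]=2 prod=5 -> inv=[13 4 3 9]
Step 4: demand=3,sold=3 ship[2->3]=3 ship[1->2]=3 ship[0->1]=2 prod=5 -> inv=[16 3 3 9]
Step 5: demand=3,sold=3 ship[2->3]=3 ship[1->2]=3 ship[0->1]=2 prod=5 -> inv=[19 2 3 9]

19 2 3 9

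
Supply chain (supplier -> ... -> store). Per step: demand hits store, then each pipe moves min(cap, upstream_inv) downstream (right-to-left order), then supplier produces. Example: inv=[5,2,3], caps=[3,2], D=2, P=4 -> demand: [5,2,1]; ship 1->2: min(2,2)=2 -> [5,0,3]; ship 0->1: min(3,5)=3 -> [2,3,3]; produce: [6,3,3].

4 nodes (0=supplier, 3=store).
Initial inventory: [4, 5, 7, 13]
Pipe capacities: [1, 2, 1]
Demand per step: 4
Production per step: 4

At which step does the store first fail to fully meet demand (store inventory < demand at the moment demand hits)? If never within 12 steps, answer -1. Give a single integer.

Step 1: demand=4,sold=4 ship[2->3]=1 ship[1->2]=2 ship[0->1]=1 prod=4 -> [7 4 8 10]
Step 2: demand=4,sold=4 ship[2->3]=1 ship[1->2]=2 ship[0->1]=1 prod=4 -> [10 3 9 7]
Step 3: demand=4,sold=4 ship[2->3]=1 ship[1->2]=2 ship[0->1]=1 prod=4 -> [13 2 10 4]
Step 4: demand=4,sold=4 ship[2->3]=1 ship[1->2]=2 ship[0->1]=1 prod=4 -> [16 1 11 1]
Step 5: demand=4,sold=1 ship[2->3]=1 ship[1->2]=1 ship[0->1]=1 prod=4 -> [19 1 11 1]
Step 6: demand=4,sold=1 ship[2->3]=1 ship[1->2]=1 ship[0->1]=1 prod=4 -> [22 1 11 1]
Step 7: demand=4,sold=1 ship[2->3]=1 ship[1->2]=1 ship[0->1]=1 prod=4 -> [25 1 11 1]
Step 8: demand=4,sold=1 ship[2->3]=1 ship[1->2]=1 ship[0->1]=1 prod=4 -> [28 1 11 1]
Step 9: demand=4,sold=1 ship[2->3]=1 ship[1->2]=1 ship[0->1]=1 prod=4 -> [31 1 11 1]
Step 10: demand=4,sold=1 ship[2->3]=1 ship[1->2]=1 ship[0->1]=1 prod=4 -> [34 1 11 1]
Step 11: demand=4,sold=1 ship[2->3]=1 ship[1->2]=1 ship[0->1]=1 prod=4 -> [37 1 11 1]
Step 12: demand=4,sold=1 ship[2->3]=1 ship[1->2]=1 ship[0->1]=1 prod=4 -> [40 1 11 1]
First stockout at step 5

5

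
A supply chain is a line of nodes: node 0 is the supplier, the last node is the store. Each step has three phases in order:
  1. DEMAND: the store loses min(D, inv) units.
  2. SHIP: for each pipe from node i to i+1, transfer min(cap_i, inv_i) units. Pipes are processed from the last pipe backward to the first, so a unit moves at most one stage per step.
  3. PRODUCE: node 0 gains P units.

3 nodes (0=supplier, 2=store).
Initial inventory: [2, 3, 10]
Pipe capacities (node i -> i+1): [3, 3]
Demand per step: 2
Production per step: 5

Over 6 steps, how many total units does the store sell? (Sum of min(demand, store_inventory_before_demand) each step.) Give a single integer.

Step 1: sold=2 (running total=2) -> [5 2 11]
Step 2: sold=2 (running total=4) -> [7 3 11]
Step 3: sold=2 (running total=6) -> [9 3 12]
Step 4: sold=2 (running total=8) -> [11 3 13]
Step 5: sold=2 (running total=10) -> [13 3 14]
Step 6: sold=2 (running total=12) -> [15 3 15]

Answer: 12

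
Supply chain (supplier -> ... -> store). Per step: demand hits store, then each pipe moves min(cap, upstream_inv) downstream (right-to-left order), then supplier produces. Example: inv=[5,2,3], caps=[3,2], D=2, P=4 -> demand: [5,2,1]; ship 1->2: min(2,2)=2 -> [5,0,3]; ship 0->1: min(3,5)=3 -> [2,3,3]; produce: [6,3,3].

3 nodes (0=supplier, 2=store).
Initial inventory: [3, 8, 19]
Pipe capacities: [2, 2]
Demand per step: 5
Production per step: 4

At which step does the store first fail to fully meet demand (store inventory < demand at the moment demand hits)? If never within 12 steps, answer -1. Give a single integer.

Step 1: demand=5,sold=5 ship[1->2]=2 ship[0->1]=2 prod=4 -> [5 8 16]
Step 2: demand=5,sold=5 ship[1->2]=2 ship[0->1]=2 prod=4 -> [7 8 13]
Step 3: demand=5,sold=5 ship[1->2]=2 ship[0->1]=2 prod=4 -> [9 8 10]
Step 4: demand=5,sold=5 ship[1->2]=2 ship[0->1]=2 prod=4 -> [11 8 7]
Step 5: demand=5,sold=5 ship[1->2]=2 ship[0->1]=2 prod=4 -> [13 8 4]
Step 6: demand=5,sold=4 ship[1->2]=2 ship[0->1]=2 prod=4 -> [15 8 2]
Step 7: demand=5,sold=2 ship[1->2]=2 ship[0->1]=2 prod=4 -> [17 8 2]
Step 8: demand=5,sold=2 ship[1->2]=2 ship[0->1]=2 prod=4 -> [19 8 2]
Step 9: demand=5,sold=2 ship[1->2]=2 ship[0->1]=2 prod=4 -> [21 8 2]
Step 10: demand=5,sold=2 ship[1->2]=2 ship[0->1]=2 prod=4 -> [23 8 2]
Step 11: demand=5,sold=2 ship[1->2]=2 ship[0->1]=2 prod=4 -> [25 8 2]
Step 12: demand=5,sold=2 ship[1->2]=2 ship[0->1]=2 prod=4 -> [27 8 2]
First stockout at step 6

6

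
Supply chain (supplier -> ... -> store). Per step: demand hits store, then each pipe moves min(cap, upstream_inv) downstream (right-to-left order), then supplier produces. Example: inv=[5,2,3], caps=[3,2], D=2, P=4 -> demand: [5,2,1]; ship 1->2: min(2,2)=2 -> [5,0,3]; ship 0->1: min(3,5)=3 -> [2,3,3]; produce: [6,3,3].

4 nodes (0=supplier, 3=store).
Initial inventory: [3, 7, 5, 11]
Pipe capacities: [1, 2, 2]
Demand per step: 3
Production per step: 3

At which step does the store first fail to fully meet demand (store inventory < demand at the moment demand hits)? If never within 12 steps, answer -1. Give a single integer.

Step 1: demand=3,sold=3 ship[2->3]=2 ship[1->2]=2 ship[0->1]=1 prod=3 -> [5 6 5 10]
Step 2: demand=3,sold=3 ship[2->3]=2 ship[1->2]=2 ship[0->1]=1 prod=3 -> [7 5 5 9]
Step 3: demand=3,sold=3 ship[2->3]=2 ship[1->2]=2 ship[0->1]=1 prod=3 -> [9 4 5 8]
Step 4: demand=3,sold=3 ship[2->3]=2 ship[1->2]=2 ship[0->1]=1 prod=3 -> [11 3 5 7]
Step 5: demand=3,sold=3 ship[2->3]=2 ship[1->2]=2 ship[0->1]=1 prod=3 -> [13 2 5 6]
Step 6: demand=3,sold=3 ship[2->3]=2 ship[1->2]=2 ship[0->1]=1 prod=3 -> [15 1 5 5]
Step 7: demand=3,sold=3 ship[2->3]=2 ship[1->2]=1 ship[0->1]=1 prod=3 -> [17 1 4 4]
Step 8: demand=3,sold=3 ship[2->3]=2 ship[1->2]=1 ship[0->1]=1 prod=3 -> [19 1 3 3]
Step 9: demand=3,sold=3 ship[2->3]=2 ship[1->2]=1 ship[0->1]=1 prod=3 -> [21 1 2 2]
Step 10: demand=3,sold=2 ship[2->3]=2 ship[1->2]=1 ship[0->1]=1 prod=3 -> [23 1 1 2]
Step 11: demand=3,sold=2 ship[2->3]=1 ship[1->2]=1 ship[0->1]=1 prod=3 -> [25 1 1 1]
Step 12: demand=3,sold=1 ship[2->3]=1 ship[1->2]=1 ship[0->1]=1 prod=3 -> [27 1 1 1]
First stockout at step 10

10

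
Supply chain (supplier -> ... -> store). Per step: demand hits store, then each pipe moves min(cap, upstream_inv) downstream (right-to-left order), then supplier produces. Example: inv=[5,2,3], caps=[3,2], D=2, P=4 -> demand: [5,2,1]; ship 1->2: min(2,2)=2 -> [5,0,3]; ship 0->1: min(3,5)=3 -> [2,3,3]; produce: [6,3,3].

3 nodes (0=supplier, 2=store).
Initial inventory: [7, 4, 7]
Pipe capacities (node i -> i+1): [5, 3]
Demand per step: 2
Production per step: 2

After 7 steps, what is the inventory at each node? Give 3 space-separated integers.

Step 1: demand=2,sold=2 ship[1->2]=3 ship[0->1]=5 prod=2 -> inv=[4 6 8]
Step 2: demand=2,sold=2 ship[1->2]=3 ship[0->1]=4 prod=2 -> inv=[2 7 9]
Step 3: demand=2,sold=2 ship[1->2]=3 ship[0->1]=2 prod=2 -> inv=[2 6 10]
Step 4: demand=2,sold=2 ship[1->2]=3 ship[0->1]=2 prod=2 -> inv=[2 5 11]
Step 5: demand=2,sold=2 ship[1->2]=3 ship[0->1]=2 prod=2 -> inv=[2 4 12]
Step 6: demand=2,sold=2 ship[1->2]=3 ship[0->1]=2 prod=2 -> inv=[2 3 13]
Step 7: demand=2,sold=2 ship[1->2]=3 ship[0->1]=2 prod=2 -> inv=[2 2 14]

2 2 14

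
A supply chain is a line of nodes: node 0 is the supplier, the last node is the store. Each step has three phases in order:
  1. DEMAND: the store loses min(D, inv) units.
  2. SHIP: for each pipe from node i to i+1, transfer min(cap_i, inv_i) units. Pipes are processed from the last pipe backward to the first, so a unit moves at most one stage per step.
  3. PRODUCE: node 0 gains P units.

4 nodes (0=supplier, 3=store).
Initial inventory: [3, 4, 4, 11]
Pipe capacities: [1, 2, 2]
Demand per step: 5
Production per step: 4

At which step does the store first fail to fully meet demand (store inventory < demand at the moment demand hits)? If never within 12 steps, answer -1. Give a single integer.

Step 1: demand=5,sold=5 ship[2->3]=2 ship[1->2]=2 ship[0->1]=1 prod=4 -> [6 3 4 8]
Step 2: demand=5,sold=5 ship[2->3]=2 ship[1->2]=2 ship[0->1]=1 prod=4 -> [9 2 4 5]
Step 3: demand=5,sold=5 ship[2->3]=2 ship[1->2]=2 ship[0->1]=1 prod=4 -> [12 1 4 2]
Step 4: demand=5,sold=2 ship[2->3]=2 ship[1->2]=1 ship[0->1]=1 prod=4 -> [15 1 3 2]
Step 5: demand=5,sold=2 ship[2->3]=2 ship[1->2]=1 ship[0->1]=1 prod=4 -> [18 1 2 2]
Step 6: demand=5,sold=2 ship[2->3]=2 ship[1->2]=1 ship[0->1]=1 prod=4 -> [21 1 1 2]
Step 7: demand=5,sold=2 ship[2->3]=1 ship[1->2]=1 ship[0->1]=1 prod=4 -> [24 1 1 1]
Step 8: demand=5,sold=1 ship[2->3]=1 ship[1->2]=1 ship[0->1]=1 prod=4 -> [27 1 1 1]
Step 9: demand=5,sold=1 ship[2->3]=1 ship[1->2]=1 ship[0->1]=1 prod=4 -> [30 1 1 1]
Step 10: demand=5,sold=1 ship[2->3]=1 ship[1->2]=1 ship[0->1]=1 prod=4 -> [33 1 1 1]
Step 11: demand=5,sold=1 ship[2->3]=1 ship[1->2]=1 ship[0->1]=1 prod=4 -> [36 1 1 1]
Step 12: demand=5,sold=1 ship[2->3]=1 ship[1->2]=1 ship[0->1]=1 prod=4 -> [39 1 1 1]
First stockout at step 4

4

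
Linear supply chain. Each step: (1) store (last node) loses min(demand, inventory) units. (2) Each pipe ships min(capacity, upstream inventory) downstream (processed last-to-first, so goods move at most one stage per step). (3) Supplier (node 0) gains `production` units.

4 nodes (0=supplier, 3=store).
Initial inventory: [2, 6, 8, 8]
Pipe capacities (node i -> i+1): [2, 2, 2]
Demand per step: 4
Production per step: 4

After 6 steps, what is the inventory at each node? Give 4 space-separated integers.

Step 1: demand=4,sold=4 ship[2->3]=2 ship[1->2]=2 ship[0->1]=2 prod=4 -> inv=[4 6 8 6]
Step 2: demand=4,sold=4 ship[2->3]=2 ship[1->2]=2 ship[0->1]=2 prod=4 -> inv=[6 6 8 4]
Step 3: demand=4,sold=4 ship[2->3]=2 ship[1->2]=2 ship[0->1]=2 prod=4 -> inv=[8 6 8 2]
Step 4: demand=4,sold=2 ship[2->3]=2 ship[1->2]=2 ship[0->1]=2 prod=4 -> inv=[10 6 8 2]
Step 5: demand=4,sold=2 ship[2->3]=2 ship[1->2]=2 ship[0->1]=2 prod=4 -> inv=[12 6 8 2]
Step 6: demand=4,sold=2 ship[2->3]=2 ship[1->2]=2 ship[0->1]=2 prod=4 -> inv=[14 6 8 2]

14 6 8 2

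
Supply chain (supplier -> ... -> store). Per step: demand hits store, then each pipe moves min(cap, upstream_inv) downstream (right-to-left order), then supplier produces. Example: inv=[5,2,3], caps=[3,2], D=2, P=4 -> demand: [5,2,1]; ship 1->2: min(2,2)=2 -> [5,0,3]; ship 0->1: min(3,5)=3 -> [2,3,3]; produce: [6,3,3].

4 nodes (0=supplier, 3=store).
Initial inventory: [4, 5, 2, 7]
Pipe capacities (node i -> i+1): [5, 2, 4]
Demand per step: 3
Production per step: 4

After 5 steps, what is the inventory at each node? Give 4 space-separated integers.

Step 1: demand=3,sold=3 ship[2->3]=2 ship[1->2]=2 ship[0->1]=4 prod=4 -> inv=[4 7 2 6]
Step 2: demand=3,sold=3 ship[2->3]=2 ship[1->2]=2 ship[0->1]=4 prod=4 -> inv=[4 9 2 5]
Step 3: demand=3,sold=3 ship[2->3]=2 ship[1->2]=2 ship[0->1]=4 prod=4 -> inv=[4 11 2 4]
Step 4: demand=3,sold=3 ship[2->3]=2 ship[1->2]=2 ship[0->1]=4 prod=4 -> inv=[4 13 2 3]
Step 5: demand=3,sold=3 ship[2->3]=2 ship[1->2]=2 ship[0->1]=4 prod=4 -> inv=[4 15 2 2]

4 15 2 2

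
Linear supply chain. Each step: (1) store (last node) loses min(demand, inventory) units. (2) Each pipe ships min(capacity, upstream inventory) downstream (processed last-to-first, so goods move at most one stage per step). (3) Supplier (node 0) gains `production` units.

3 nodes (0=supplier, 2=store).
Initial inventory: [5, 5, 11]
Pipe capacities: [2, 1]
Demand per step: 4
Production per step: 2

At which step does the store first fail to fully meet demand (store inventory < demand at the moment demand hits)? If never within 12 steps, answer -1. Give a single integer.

Step 1: demand=4,sold=4 ship[1->2]=1 ship[0->1]=2 prod=2 -> [5 6 8]
Step 2: demand=4,sold=4 ship[1->2]=1 ship[0->1]=2 prod=2 -> [5 7 5]
Step 3: demand=4,sold=4 ship[1->2]=1 ship[0->1]=2 prod=2 -> [5 8 2]
Step 4: demand=4,sold=2 ship[1->2]=1 ship[0->1]=2 prod=2 -> [5 9 1]
Step 5: demand=4,sold=1 ship[1->2]=1 ship[0->1]=2 prod=2 -> [5 10 1]
Step 6: demand=4,sold=1 ship[1->2]=1 ship[0->1]=2 prod=2 -> [5 11 1]
Step 7: demand=4,sold=1 ship[1->2]=1 ship[0->1]=2 prod=2 -> [5 12 1]
Step 8: demand=4,sold=1 ship[1->2]=1 ship[0->1]=2 prod=2 -> [5 13 1]
Step 9: demand=4,sold=1 ship[1->2]=1 ship[0->1]=2 prod=2 -> [5 14 1]
Step 10: demand=4,sold=1 ship[1->2]=1 ship[0->1]=2 prod=2 -> [5 15 1]
Step 11: demand=4,sold=1 ship[1->2]=1 ship[0->1]=2 prod=2 -> [5 16 1]
Step 12: demand=4,sold=1 ship[1->2]=1 ship[0->1]=2 prod=2 -> [5 17 1]
First stockout at step 4

4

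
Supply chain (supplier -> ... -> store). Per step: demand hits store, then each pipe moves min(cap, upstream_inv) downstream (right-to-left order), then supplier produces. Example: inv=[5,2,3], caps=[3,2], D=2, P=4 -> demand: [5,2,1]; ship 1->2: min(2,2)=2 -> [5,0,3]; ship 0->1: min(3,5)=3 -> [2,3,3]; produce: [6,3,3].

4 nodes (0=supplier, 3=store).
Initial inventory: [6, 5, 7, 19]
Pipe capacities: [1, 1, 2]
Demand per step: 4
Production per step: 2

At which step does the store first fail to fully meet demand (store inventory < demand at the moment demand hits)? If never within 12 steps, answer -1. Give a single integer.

Step 1: demand=4,sold=4 ship[2->3]=2 ship[1->2]=1 ship[0->1]=1 prod=2 -> [7 5 6 17]
Step 2: demand=4,sold=4 ship[2->3]=2 ship[1->2]=1 ship[0->1]=1 prod=2 -> [8 5 5 15]
Step 3: demand=4,sold=4 ship[2->3]=2 ship[1->2]=1 ship[0->1]=1 prod=2 -> [9 5 4 13]
Step 4: demand=4,sold=4 ship[2->3]=2 ship[1->2]=1 ship[0->1]=1 prod=2 -> [10 5 3 11]
Step 5: demand=4,sold=4 ship[2->3]=2 ship[1->2]=1 ship[0->1]=1 prod=2 -> [11 5 2 9]
Step 6: demand=4,sold=4 ship[2->3]=2 ship[1->2]=1 ship[0->1]=1 prod=2 -> [12 5 1 7]
Step 7: demand=4,sold=4 ship[2->3]=1 ship[1->2]=1 ship[0->1]=1 prod=2 -> [13 5 1 4]
Step 8: demand=4,sold=4 ship[2->3]=1 ship[1->2]=1 ship[0->1]=1 prod=2 -> [14 5 1 1]
Step 9: demand=4,sold=1 ship[2->3]=1 ship[1->2]=1 ship[0->1]=1 prod=2 -> [15 5 1 1]
Step 10: demand=4,sold=1 ship[2->3]=1 ship[1->2]=1 ship[0->1]=1 prod=2 -> [16 5 1 1]
Step 11: demand=4,sold=1 ship[2->3]=1 ship[1->2]=1 ship[0->1]=1 prod=2 -> [17 5 1 1]
Step 12: demand=4,sold=1 ship[2->3]=1 ship[1->2]=1 ship[0->1]=1 prod=2 -> [18 5 1 1]
First stockout at step 9

9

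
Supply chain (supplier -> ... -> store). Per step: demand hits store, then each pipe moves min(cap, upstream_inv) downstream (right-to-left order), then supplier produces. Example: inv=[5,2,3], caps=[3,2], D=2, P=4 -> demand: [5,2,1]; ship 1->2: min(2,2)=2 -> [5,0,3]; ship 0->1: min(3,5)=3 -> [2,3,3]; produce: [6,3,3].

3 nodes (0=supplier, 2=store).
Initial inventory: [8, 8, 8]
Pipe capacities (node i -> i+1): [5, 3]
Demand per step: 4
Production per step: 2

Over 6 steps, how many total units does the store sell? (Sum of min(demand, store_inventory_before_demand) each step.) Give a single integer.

Step 1: sold=4 (running total=4) -> [5 10 7]
Step 2: sold=4 (running total=8) -> [2 12 6]
Step 3: sold=4 (running total=12) -> [2 11 5]
Step 4: sold=4 (running total=16) -> [2 10 4]
Step 5: sold=4 (running total=20) -> [2 9 3]
Step 6: sold=3 (running total=23) -> [2 8 3]

Answer: 23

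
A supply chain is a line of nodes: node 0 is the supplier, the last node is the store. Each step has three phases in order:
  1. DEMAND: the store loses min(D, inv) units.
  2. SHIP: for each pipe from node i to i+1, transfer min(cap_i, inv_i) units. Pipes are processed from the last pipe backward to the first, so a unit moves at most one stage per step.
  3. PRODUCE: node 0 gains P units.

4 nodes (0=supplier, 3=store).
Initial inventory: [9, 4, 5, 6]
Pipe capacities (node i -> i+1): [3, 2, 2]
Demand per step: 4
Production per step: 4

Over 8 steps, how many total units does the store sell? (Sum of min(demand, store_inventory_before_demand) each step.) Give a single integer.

Answer: 20

Derivation:
Step 1: sold=4 (running total=4) -> [10 5 5 4]
Step 2: sold=4 (running total=8) -> [11 6 5 2]
Step 3: sold=2 (running total=10) -> [12 7 5 2]
Step 4: sold=2 (running total=12) -> [13 8 5 2]
Step 5: sold=2 (running total=14) -> [14 9 5 2]
Step 6: sold=2 (running total=16) -> [15 10 5 2]
Step 7: sold=2 (running total=18) -> [16 11 5 2]
Step 8: sold=2 (running total=20) -> [17 12 5 2]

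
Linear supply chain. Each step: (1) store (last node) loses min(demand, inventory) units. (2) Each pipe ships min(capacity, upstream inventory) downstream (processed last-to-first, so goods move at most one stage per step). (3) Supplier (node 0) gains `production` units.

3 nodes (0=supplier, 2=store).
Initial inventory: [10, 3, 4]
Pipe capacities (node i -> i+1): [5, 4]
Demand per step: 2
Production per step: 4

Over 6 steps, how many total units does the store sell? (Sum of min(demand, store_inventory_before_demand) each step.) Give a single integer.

Step 1: sold=2 (running total=2) -> [9 5 5]
Step 2: sold=2 (running total=4) -> [8 6 7]
Step 3: sold=2 (running total=6) -> [7 7 9]
Step 4: sold=2 (running total=8) -> [6 8 11]
Step 5: sold=2 (running total=10) -> [5 9 13]
Step 6: sold=2 (running total=12) -> [4 10 15]

Answer: 12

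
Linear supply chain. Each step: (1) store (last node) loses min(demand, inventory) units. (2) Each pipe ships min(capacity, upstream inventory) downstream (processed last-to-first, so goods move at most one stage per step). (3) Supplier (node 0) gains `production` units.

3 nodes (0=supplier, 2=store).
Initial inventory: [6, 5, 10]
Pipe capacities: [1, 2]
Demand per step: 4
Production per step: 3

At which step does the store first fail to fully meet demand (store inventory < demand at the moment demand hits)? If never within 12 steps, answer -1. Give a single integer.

Step 1: demand=4,sold=4 ship[1->2]=2 ship[0->1]=1 prod=3 -> [8 4 8]
Step 2: demand=4,sold=4 ship[1->2]=2 ship[0->1]=1 prod=3 -> [10 3 6]
Step 3: demand=4,sold=4 ship[1->2]=2 ship[0->1]=1 prod=3 -> [12 2 4]
Step 4: demand=4,sold=4 ship[1->2]=2 ship[0->1]=1 prod=3 -> [14 1 2]
Step 5: demand=4,sold=2 ship[1->2]=1 ship[0->1]=1 prod=3 -> [16 1 1]
Step 6: demand=4,sold=1 ship[1->2]=1 ship[0->1]=1 prod=3 -> [18 1 1]
Step 7: demand=4,sold=1 ship[1->2]=1 ship[0->1]=1 prod=3 -> [20 1 1]
Step 8: demand=4,sold=1 ship[1->2]=1 ship[0->1]=1 prod=3 -> [22 1 1]
Step 9: demand=4,sold=1 ship[1->2]=1 ship[0->1]=1 prod=3 -> [24 1 1]
Step 10: demand=4,sold=1 ship[1->2]=1 ship[0->1]=1 prod=3 -> [26 1 1]
Step 11: demand=4,sold=1 ship[1->2]=1 ship[0->1]=1 prod=3 -> [28 1 1]
Step 12: demand=4,sold=1 ship[1->2]=1 ship[0->1]=1 prod=3 -> [30 1 1]
First stockout at step 5

5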